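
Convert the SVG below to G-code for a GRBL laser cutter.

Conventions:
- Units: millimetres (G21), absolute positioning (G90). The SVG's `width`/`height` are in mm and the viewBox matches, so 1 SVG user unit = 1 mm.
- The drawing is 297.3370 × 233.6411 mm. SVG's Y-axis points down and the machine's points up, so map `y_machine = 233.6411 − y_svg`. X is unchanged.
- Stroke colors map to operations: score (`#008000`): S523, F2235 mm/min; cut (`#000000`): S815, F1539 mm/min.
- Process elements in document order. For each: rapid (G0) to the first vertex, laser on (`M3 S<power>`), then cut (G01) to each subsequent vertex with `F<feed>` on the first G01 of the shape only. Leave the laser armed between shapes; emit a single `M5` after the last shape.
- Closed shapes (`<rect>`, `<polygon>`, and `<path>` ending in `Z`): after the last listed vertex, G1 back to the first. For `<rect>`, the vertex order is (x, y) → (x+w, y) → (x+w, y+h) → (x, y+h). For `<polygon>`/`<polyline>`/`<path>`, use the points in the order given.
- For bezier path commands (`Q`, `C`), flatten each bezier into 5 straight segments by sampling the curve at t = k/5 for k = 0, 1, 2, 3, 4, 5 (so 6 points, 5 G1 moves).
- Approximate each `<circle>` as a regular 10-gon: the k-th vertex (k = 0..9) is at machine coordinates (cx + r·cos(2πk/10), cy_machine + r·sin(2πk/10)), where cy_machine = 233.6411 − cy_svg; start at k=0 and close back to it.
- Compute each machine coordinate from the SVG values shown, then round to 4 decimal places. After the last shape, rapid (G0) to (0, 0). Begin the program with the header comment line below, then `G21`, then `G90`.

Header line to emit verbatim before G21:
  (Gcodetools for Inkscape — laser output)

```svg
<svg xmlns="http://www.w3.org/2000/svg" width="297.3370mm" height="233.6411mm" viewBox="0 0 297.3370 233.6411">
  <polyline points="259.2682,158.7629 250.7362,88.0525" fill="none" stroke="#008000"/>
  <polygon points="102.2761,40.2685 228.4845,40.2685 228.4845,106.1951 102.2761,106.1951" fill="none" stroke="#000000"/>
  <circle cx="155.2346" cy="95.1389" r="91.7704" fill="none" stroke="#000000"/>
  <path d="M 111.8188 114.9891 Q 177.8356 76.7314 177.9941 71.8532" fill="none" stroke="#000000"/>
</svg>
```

Since the viewBox matches the mm dimensions, user units are millimetres directly. The only transform is the Y-flip y_m = 233.6411 − y_svg.

Shape 1 is a line segment drawn with `<polyline>`. Its stroke #008000 means score at S523, F2235. After flipping Y the toolpath is (259.2682,74.8782) → (250.7362,145.5886).

Shape 2 is a rectangle drawn with `<polygon>`. Its stroke #000000 means cut at S815, F1539. After flipping Y the toolpath is (102.2761,193.3726) → (228.4845,193.3726) → (228.4845,127.4460) → (102.2761,127.4460) → (102.2761,193.3726), returning to the start.

Shape 3 is a circle drawn with `<circle>`. Its stroke #000000 means cut at S815, F1539. After flipping Y the toolpath is (247.0050,138.5022) → (229.4784,192.4435) → (183.5932,225.7810) → (126.8760,225.7810) → (80.9908,192.4435) → (63.4642,138.5022) → (80.9908,84.5609) → (126.8760,51.2234) → (183.5932,51.2234) → (229.4784,84.5609) → (247.0050,138.5022), returning to the start.

Shape 4 is a quadratic bezier drawn with `<path>`. Its stroke #000000 means cut at S815, F1539. After flipping Y the toolpath is (111.8188,118.6520) → (135.5912,132.6199) → (154.0949,143.9174) → (167.3300,152.5446) → (175.2964,158.5014) → (177.9941,161.7879).

(Gcodetools for Inkscape — laser output)
G21
G90
G0 X259.2682 Y74.8782
M3 S523
G01 X250.7362 Y145.5886 F2235
G0 X102.2761 Y193.3726
M3 S815
G01 X228.4845 Y193.3726 F1539
G01 X228.4845 Y127.4460
G01 X102.2761 Y127.4460
G01 X102.2761 Y193.3726
G0 X247.0050 Y138.5022
M3 S815
G01 X229.4784 Y192.4435 F1539
G01 X183.5932 Y225.7810
G01 X126.8760 Y225.7810
G01 X80.9908 Y192.4435
G01 X63.4642 Y138.5022
G01 X80.9908 Y84.5609
G01 X126.8760 Y51.2234
G01 X183.5932 Y51.2234
G01 X229.4784 Y84.5609
G01 X247.0050 Y138.5022
G0 X111.8188 Y118.6520
M3 S815
G01 X135.5912 Y132.6199 F1539
G01 X154.0949 Y143.9174
G01 X167.3300 Y152.5446
G01 X175.2964 Y158.5014
G01 X177.9941 Y161.7879
M5
G0 X0.0000 Y0.0000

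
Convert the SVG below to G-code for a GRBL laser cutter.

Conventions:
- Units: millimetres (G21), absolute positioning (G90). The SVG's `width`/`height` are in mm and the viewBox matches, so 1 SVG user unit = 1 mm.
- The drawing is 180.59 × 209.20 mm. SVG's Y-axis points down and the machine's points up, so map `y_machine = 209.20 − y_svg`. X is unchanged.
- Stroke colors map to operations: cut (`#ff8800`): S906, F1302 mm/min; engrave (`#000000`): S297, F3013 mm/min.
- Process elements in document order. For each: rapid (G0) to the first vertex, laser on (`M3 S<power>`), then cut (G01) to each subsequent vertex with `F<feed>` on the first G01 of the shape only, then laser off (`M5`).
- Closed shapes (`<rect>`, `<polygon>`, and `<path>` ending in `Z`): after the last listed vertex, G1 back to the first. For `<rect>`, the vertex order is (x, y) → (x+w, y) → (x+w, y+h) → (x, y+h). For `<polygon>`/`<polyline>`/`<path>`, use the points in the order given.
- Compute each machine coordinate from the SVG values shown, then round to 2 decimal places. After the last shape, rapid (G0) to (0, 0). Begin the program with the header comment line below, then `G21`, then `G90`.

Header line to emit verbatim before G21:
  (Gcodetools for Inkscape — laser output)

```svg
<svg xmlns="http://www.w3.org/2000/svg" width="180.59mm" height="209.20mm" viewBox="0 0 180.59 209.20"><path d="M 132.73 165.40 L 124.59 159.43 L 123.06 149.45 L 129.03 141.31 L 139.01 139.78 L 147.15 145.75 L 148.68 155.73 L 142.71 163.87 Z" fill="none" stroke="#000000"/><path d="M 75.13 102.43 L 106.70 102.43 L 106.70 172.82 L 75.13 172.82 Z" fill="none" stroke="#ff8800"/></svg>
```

(Gcodetools for Inkscape — laser output)
G21
G90
G0 X132.73 Y43.80
M3 S297
G01 X124.59 Y49.77 F3013
G01 X123.06 Y59.75
G01 X129.03 Y67.89
G01 X139.01 Y69.42
G01 X147.15 Y63.45
G01 X148.68 Y53.47
G01 X142.71 Y45.33
G01 X132.73 Y43.80
M5
G0 X75.13 Y106.77
M3 S906
G01 X106.70 Y106.77 F1302
G01 X106.70 Y36.38
G01 X75.13 Y36.38
G01 X75.13 Y106.77
M5
G0 X0.00 Y0.00

1 u = 1 mm; y_m = 209.20 − y.

[1] `<path>` regular polygon, #000000→engrave S297 F3013: (132.73,43.80) → (124.59,49.77) → (123.06,59.75) → (129.03,67.89) → (139.01,69.42) → (147.15,63.45) → (148.68,53.47) → (142.71,45.33) → (132.73,43.80) (closed)

[2] `<path>` rectangle, #ff8800→cut S906 F1302: (75.13,106.77) → (106.70,106.77) → (106.70,36.38) → (75.13,36.38) → (75.13,106.77) (closed)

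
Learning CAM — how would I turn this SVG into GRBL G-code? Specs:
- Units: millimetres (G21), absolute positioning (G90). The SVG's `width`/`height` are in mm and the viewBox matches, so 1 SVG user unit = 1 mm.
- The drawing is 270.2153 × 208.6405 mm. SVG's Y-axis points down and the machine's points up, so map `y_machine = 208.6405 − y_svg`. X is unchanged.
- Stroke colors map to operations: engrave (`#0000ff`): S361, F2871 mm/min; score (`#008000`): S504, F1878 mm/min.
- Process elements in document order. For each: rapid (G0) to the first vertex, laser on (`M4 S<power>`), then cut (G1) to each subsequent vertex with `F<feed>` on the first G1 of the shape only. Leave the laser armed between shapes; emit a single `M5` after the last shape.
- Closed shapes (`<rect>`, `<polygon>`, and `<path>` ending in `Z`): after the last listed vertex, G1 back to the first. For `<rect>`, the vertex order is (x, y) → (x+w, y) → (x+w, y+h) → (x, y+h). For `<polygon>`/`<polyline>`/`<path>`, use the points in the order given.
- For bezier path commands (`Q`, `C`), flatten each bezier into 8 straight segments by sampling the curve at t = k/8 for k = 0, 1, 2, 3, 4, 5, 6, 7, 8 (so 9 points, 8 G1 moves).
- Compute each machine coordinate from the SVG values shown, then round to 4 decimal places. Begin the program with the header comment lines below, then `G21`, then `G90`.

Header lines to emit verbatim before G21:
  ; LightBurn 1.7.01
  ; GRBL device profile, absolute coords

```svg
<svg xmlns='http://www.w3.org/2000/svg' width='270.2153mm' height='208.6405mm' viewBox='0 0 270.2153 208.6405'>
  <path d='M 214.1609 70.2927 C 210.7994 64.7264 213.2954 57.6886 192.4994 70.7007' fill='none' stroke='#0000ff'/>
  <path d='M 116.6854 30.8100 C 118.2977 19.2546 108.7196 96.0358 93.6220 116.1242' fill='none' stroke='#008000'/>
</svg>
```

; LightBurn 1.7.01
; GRBL device profile, absolute coords
G21
G90
G0 X214.1609 Y138.3478
M4 S361
G1 X213.1180 Y140.4621 F2871
G1 X212.2826 Y142.4622
G1 X211.3132 Y144.0958
G1 X209.8681 Y145.1107
G1 X207.6058 Y145.2548
G1 X204.1846 Y144.2758
G1 X199.2630 Y141.9215
G1 X192.4994 Y137.9398
G0 X116.6854 Y177.8305
M4 S504
G1 X116.7765 Y178.3063 F1878
G1 X115.8850 Y172.2000
G1 X114.0773 Y161.2114
G1 X111.4199 Y147.0398
G1 X107.9792 Y131.3850
G1 X103.8217 Y115.9464
G1 X99.0138 Y102.4237
G1 X93.6220 Y92.5163
M5

viewBox `0 0 270.2153 208.6405` with mm width/height → 1 unit = 1 mm. Flip: y_m = 208.6405 − y_svg.

**Shape 1** — `<path>` cubic bezier, stroke `#0000ff` → engrave (S361, F2871). Control points (SVG): P0=(214.1609,70.2927), P1=(210.7994,64.7264), P2=(213.2954,57.6886), P3=(192.4994,70.7007); sampled at t=k/8. Machine vertices: (214.1609,138.3478) → (213.1180,140.4621) → (212.2826,142.4622) → (211.3132,144.0958) → (209.8681,145.1107) → (207.6058,145.2548) → (204.1846,144.2758) → (199.2630,141.9215) → (192.4994,137.9398). Open path.

**Shape 2** — `<path>` cubic bezier, stroke `#008000` → score (S504, F1878). Control points (SVG): P0=(116.6854,30.8100), P1=(118.2977,19.2546), P2=(108.7196,96.0358), P3=(93.6220,116.1242); sampled at t=k/8. Machine vertices: (116.6854,177.8305) → (116.7765,178.3063) → (115.8850,172.2000) → (114.0773,161.2114) → (111.4199,147.0398) → (107.9792,131.3850) → (103.8217,115.9464) → (99.0138,102.4237) → (93.6220,92.5163). Open path.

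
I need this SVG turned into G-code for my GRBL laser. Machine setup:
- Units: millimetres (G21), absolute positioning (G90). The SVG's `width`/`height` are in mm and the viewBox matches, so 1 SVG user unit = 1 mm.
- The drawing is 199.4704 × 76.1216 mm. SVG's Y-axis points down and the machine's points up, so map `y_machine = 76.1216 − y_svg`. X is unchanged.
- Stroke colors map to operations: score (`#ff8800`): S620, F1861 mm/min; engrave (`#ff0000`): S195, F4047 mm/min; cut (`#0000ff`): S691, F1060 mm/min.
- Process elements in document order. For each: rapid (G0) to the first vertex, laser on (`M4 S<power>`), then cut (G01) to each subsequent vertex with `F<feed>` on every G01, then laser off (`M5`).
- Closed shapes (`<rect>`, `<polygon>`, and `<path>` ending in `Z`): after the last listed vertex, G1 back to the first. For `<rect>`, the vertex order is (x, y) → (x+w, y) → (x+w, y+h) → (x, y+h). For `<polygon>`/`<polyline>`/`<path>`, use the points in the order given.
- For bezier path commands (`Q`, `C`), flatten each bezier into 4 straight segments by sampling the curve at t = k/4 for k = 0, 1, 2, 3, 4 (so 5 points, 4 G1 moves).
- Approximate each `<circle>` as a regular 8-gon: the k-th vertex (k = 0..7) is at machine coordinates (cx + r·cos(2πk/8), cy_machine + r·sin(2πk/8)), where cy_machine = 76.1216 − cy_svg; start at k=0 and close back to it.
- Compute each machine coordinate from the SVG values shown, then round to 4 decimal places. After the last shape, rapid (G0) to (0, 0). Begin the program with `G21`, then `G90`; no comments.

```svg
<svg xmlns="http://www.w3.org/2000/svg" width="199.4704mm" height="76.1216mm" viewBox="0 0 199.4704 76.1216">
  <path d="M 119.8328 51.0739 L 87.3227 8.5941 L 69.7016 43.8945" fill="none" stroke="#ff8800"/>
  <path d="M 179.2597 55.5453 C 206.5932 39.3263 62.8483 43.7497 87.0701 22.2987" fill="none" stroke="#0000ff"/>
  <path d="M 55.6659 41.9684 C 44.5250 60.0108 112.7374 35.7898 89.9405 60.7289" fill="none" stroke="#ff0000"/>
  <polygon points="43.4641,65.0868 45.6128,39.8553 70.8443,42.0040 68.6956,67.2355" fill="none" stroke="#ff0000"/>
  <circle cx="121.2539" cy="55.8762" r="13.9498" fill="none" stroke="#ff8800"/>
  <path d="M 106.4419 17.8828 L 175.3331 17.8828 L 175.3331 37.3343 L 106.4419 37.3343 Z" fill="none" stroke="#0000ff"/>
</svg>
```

1 u = 1 mm; y_m = 76.1216 − y.

[1] `<path>` open polyline, #ff8800→score S620 F1861: (119.8328,25.0477) → (87.3227,67.5275) → (69.7016,32.2271)

[2] `<path>` cubic bezier, #0000ff→cut S691 F1060: (179.2597,20.5763) → (172.9802,29.5969) → (134.3318,35.2376) → (95.0999,41.8593) → (87.0701,53.8229)

[3] `<path>` cubic bezier, #ff0000→engrave S195 F4047: (55.6659,34.1532) → (59.5271,27.1173) → (77.1742,27.3592) → (92.6358,26.3080) → (89.9405,15.3927)

[4] `<polygon>` regular polygon, #ff0000→engrave S195 F4047: (43.4641,11.0348) → (45.6128,36.2663) → (70.8443,34.1176) → (68.6956,8.8861) → (43.4641,11.0348) (closed)

[5] `<circle>` circle, #ff8800→score S620 F1861: (135.2037,20.2454) → (131.1179,30.1094) → (121.2539,34.1952) → (111.3899,30.1094) → (107.3041,20.2454) → (111.3899,10.3814) → (121.2539,6.2956) → (131.1179,10.3814) → (135.2037,20.2454) (closed)

[6] `<path>` rectangle, #0000ff→cut S691 F1060: (106.4419,58.2388) → (175.3331,58.2388) → (175.3331,38.7873) → (106.4419,38.7873) → (106.4419,58.2388) (closed)

G21
G90
G0 X119.8328 Y25.0477
M4 S620
G01 X87.3227 Y67.5275 F1861
G01 X69.7016 Y32.2271 F1861
M5
G0 X179.2597 Y20.5763
M4 S691
G01 X172.9802 Y29.5969 F1060
G01 X134.3318 Y35.2376 F1060
G01 X95.0999 Y41.8593 F1060
G01 X87.0701 Y53.8229 F1060
M5
G0 X55.6659 Y34.1532
M4 S195
G01 X59.5271 Y27.1173 F4047
G01 X77.1742 Y27.3592 F4047
G01 X92.6358 Y26.3080 F4047
G01 X89.9405 Y15.3927 F4047
M5
G0 X43.4641 Y11.0348
M4 S195
G01 X45.6128 Y36.2663 F4047
G01 X70.8443 Y34.1176 F4047
G01 X68.6956 Y8.8861 F4047
G01 X43.4641 Y11.0348 F4047
M5
G0 X135.2037 Y20.2454
M4 S620
G01 X131.1179 Y30.1094 F1861
G01 X121.2539 Y34.1952 F1861
G01 X111.3899 Y30.1094 F1861
G01 X107.3041 Y20.2454 F1861
G01 X111.3899 Y10.3814 F1861
G01 X121.2539 Y6.2956 F1861
G01 X131.1179 Y10.3814 F1861
G01 X135.2037 Y20.2454 F1861
M5
G0 X106.4419 Y58.2388
M4 S691
G01 X175.3331 Y58.2388 F1060
G01 X175.3331 Y38.7873 F1060
G01 X106.4419 Y38.7873 F1060
G01 X106.4419 Y58.2388 F1060
M5
G0 X0.0000 Y0.0000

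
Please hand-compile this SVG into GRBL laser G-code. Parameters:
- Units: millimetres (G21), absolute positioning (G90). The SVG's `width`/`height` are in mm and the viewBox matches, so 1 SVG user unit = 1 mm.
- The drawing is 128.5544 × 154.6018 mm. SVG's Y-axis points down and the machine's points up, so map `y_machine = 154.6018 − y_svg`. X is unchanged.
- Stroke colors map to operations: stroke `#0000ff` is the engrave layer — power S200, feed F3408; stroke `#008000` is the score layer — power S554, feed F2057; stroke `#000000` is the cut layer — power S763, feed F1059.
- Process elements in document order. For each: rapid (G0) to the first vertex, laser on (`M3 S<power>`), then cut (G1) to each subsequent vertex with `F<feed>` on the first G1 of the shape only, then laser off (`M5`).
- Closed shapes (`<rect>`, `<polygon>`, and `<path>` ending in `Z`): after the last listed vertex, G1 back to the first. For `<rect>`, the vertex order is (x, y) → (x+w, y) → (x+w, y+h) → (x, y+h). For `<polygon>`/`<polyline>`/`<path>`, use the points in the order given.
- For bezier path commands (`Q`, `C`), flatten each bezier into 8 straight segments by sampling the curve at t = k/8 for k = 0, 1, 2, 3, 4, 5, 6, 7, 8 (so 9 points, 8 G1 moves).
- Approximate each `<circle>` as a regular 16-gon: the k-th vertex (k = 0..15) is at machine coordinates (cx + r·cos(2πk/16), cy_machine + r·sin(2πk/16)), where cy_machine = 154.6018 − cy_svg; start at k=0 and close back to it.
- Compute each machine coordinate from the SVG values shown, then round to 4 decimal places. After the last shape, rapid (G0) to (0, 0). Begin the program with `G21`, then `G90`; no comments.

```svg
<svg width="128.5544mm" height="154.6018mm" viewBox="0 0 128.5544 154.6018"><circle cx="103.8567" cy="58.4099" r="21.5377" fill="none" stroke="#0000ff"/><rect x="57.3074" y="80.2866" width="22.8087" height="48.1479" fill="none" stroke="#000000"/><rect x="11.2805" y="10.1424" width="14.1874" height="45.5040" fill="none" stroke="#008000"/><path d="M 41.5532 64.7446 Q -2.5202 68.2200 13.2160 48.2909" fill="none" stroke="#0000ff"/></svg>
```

G21
G90
G0 X125.3944 Y96.1919
M3 S200
G1 X123.7549 Y104.4340 F3408
G1 X119.0862 Y111.4214
G1 X112.0988 Y116.0901
G1 X103.8567 Y117.7296
G1 X95.6146 Y116.0901
G1 X88.6272 Y111.4214
G1 X83.9585 Y104.4340
G1 X82.3190 Y96.1919
G1 X83.9585 Y87.9498
G1 X88.6272 Y80.9624
G1 X95.6146 Y76.2937
G1 X103.8567 Y74.6542
G1 X112.0988 Y76.2937
G1 X119.0862 Y80.9624
G1 X123.7549 Y87.9498
G1 X125.3944 Y96.1919
M5
G0 X57.3074 Y74.3152
M3 S763
G1 X80.1161 Y74.3152 F1059
G1 X80.1161 Y26.1673
G1 X57.3074 Y26.1673
G1 X57.3074 Y74.3152
M5
G0 X11.2805 Y144.4594
M3 S554
G1 X25.4679 Y144.4594 F2057
G1 X25.4679 Y98.9554
G1 X11.2805 Y98.9554
G1 X11.2805 Y144.4594
M5
G0 X41.5532 Y89.8572
M3 S200
G1 X31.4694 Y89.3540 F3408
G1 X23.2546 Y89.5823
G1 X16.9089 Y90.5419
G1 X12.4322 Y92.2329
G1 X9.8246 Y94.6553
G1 X9.0860 Y97.8091
G1 X10.2165 Y101.6943
G1 X13.2160 Y106.3109
M5
G0 X0.0000 Y0.0000

Since the viewBox matches the mm dimensions, user units are millimetres directly. The only transform is the Y-flip y_m = 154.6018 − y_svg.

Shape 1 is a circle drawn with `<circle>`. Its stroke #0000ff means engrave at S200, F3408. After flipping Y the toolpath is (125.3944,96.1919) → (123.7549,104.4340) → (119.0862,111.4214) → (112.0988,116.0901) → (103.8567,117.7296) → (95.6146,116.0901) → (88.6272,111.4214) → (83.9585,104.4340) → (82.3190,96.1919) → (83.9585,87.9498) → (88.6272,80.9624) → (95.6146,76.2937) → (103.8567,74.6542) → (112.0988,76.2937) → (119.0862,80.9624) → (123.7549,87.9498) → (125.3944,96.1919), returning to the start.

Shape 2 is a rectangle drawn with `<rect>`. Its stroke #000000 means cut at S763, F1059. After flipping Y the toolpath is (57.3074,74.3152) → (80.1161,74.3152) → (80.1161,26.1673) → (57.3074,26.1673) → (57.3074,74.3152), returning to the start.

Shape 3 is a rectangle drawn with `<rect>`. Its stroke #008000 means score at S554, F2057. After flipping Y the toolpath is (11.2805,144.4594) → (25.4679,144.4594) → (25.4679,98.9554) → (11.2805,98.9554) → (11.2805,144.4594), returning to the start.

Shape 4 is a quadratic bezier drawn with `<path>`. Its stroke #0000ff means engrave at S200, F3408. After flipping Y the toolpath is (41.5532,89.8572) → (31.4694,89.3540) → (23.2546,89.5823) → (16.9089,90.5419) → (12.4322,92.2329) → (9.8246,94.6553) → (9.0860,97.8091) → (10.2165,101.6943) → (13.2160,106.3109).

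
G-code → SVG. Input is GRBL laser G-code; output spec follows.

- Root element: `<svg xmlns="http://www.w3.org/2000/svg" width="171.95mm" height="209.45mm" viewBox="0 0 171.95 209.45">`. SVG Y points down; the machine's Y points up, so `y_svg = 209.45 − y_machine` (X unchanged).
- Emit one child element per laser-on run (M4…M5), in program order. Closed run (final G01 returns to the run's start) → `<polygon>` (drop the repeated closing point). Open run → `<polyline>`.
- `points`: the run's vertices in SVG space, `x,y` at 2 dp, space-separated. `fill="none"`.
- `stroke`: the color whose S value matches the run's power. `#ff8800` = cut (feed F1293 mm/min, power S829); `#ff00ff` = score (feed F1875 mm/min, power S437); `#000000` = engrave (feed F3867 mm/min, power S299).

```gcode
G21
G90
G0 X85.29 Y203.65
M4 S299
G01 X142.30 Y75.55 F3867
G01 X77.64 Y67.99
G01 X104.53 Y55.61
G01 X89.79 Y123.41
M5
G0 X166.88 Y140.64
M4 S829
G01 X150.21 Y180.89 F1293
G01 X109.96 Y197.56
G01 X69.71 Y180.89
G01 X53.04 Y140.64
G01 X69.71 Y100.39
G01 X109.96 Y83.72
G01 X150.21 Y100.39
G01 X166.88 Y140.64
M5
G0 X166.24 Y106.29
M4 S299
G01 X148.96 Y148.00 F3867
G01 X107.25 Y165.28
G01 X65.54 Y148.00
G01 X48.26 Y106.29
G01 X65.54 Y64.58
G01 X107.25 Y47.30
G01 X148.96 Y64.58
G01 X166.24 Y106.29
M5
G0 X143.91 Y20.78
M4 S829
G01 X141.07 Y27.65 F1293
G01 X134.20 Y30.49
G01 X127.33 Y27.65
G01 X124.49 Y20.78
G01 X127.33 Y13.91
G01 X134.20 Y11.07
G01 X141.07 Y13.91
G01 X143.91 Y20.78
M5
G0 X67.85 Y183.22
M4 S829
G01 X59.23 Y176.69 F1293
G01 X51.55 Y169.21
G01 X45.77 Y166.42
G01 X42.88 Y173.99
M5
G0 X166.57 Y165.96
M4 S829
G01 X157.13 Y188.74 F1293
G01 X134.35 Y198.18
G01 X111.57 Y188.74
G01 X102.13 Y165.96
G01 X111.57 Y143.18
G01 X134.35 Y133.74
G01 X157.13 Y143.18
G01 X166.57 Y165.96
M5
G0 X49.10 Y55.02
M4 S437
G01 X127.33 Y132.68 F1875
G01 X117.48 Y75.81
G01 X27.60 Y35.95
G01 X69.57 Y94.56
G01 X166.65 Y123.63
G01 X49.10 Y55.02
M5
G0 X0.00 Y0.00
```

<svg xmlns="http://www.w3.org/2000/svg" width="171.95mm" height="209.45mm" viewBox="0 0 171.95 209.45">
  <polyline points="85.29,5.80 142.30,133.90 77.64,141.46 104.53,153.84 89.79,86.04" fill="none" stroke="#000000"/>
  <polygon points="166.88,68.81 150.21,28.56 109.96,11.89 69.71,28.56 53.04,68.81 69.71,109.06 109.96,125.73 150.21,109.06" fill="none" stroke="#ff8800"/>
  <polygon points="166.24,103.16 148.96,61.45 107.25,44.17 65.54,61.45 48.26,103.16 65.54,144.87 107.25,162.15 148.96,144.87" fill="none" stroke="#000000"/>
  <polygon points="143.91,188.67 141.07,181.80 134.20,178.96 127.33,181.80 124.49,188.67 127.33,195.54 134.20,198.38 141.07,195.54" fill="none" stroke="#ff8800"/>
  <polyline points="67.85,26.23 59.23,32.76 51.55,40.24 45.77,43.03 42.88,35.46" fill="none" stroke="#ff8800"/>
  <polygon points="166.57,43.49 157.13,20.71 134.35,11.27 111.57,20.71 102.13,43.49 111.57,66.27 134.35,75.71 157.13,66.27" fill="none" stroke="#ff8800"/>
  <polygon points="49.10,154.43 127.33,76.77 117.48,133.64 27.60,173.50 69.57,114.89 166.65,85.82" fill="none" stroke="#ff00ff"/>
</svg>

y_svg = 209.45 − y_m.

[1] S299→`#000000` (engrave); open run; points: 85.29,5.80 142.30,133.90 77.64,141.46 104.53,153.84 89.79,86.04

[2] S829→`#ff8800` (cut); closed run; points: 166.88,68.81 150.21,28.56 109.96,11.89 69.71,28.56 53.04,68.81 69.71,109.06 109.96,125.73 150.21,109.06

[3] S299→`#000000` (engrave); closed run; points: 166.24,103.16 148.96,61.45 107.25,44.17 65.54,61.45 48.26,103.16 65.54,144.87 107.25,162.15 148.96,144.87

[4] S829→`#ff8800` (cut); closed run; points: 143.91,188.67 141.07,181.80 134.20,178.96 127.33,181.80 124.49,188.67 127.33,195.54 134.20,198.38 141.07,195.54

[5] S829→`#ff8800` (cut); open run; points: 67.85,26.23 59.23,32.76 51.55,40.24 45.77,43.03 42.88,35.46

[6] S829→`#ff8800` (cut); closed run; points: 166.57,43.49 157.13,20.71 134.35,11.27 111.57,20.71 102.13,43.49 111.57,66.27 134.35,75.71 157.13,66.27

[7] S437→`#ff00ff` (score); closed run; points: 49.10,154.43 127.33,76.77 117.48,133.64 27.60,173.50 69.57,114.89 166.65,85.82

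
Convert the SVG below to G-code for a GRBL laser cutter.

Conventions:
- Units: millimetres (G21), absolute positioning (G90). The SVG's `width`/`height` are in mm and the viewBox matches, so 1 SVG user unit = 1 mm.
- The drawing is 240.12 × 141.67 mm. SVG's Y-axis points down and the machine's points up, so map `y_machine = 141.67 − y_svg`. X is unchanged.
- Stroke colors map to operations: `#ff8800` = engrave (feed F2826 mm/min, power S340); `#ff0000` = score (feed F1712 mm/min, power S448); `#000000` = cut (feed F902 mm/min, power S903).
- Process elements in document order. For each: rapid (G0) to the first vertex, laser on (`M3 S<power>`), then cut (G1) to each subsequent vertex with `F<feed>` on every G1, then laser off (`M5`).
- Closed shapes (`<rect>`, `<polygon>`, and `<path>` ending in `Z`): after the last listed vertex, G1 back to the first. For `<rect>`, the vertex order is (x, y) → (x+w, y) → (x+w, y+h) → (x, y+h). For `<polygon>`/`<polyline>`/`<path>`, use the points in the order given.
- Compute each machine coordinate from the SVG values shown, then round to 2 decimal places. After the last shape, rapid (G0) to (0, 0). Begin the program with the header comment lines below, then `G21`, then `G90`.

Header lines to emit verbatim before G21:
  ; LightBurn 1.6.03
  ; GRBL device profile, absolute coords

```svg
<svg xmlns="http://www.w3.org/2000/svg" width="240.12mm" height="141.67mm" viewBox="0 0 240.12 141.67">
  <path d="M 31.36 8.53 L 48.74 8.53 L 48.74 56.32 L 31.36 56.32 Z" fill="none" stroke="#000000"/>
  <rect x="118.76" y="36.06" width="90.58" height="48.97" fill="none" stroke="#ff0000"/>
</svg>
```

Since the viewBox matches the mm dimensions, user units are millimetres directly. The only transform is the Y-flip y_m = 141.67 − y_svg.

Shape 1 is a rectangle drawn with `<path>`. Its stroke #000000 means cut at S903, F902. After flipping Y the toolpath is (31.36,133.14) → (48.74,133.14) → (48.74,85.35) → (31.36,85.35) → (31.36,133.14), returning to the start.

Shape 2 is a rectangle drawn with `<rect>`. Its stroke #ff0000 means score at S448, F1712. After flipping Y the toolpath is (118.76,105.61) → (209.34,105.61) → (209.34,56.64) → (118.76,56.64) → (118.76,105.61), returning to the start.

; LightBurn 1.6.03
; GRBL device profile, absolute coords
G21
G90
G0 X31.36 Y133.14
M3 S903
G1 X48.74 Y133.14 F902
G1 X48.74 Y85.35 F902
G1 X31.36 Y85.35 F902
G1 X31.36 Y133.14 F902
M5
G0 X118.76 Y105.61
M3 S448
G1 X209.34 Y105.61 F1712
G1 X209.34 Y56.64 F1712
G1 X118.76 Y56.64 F1712
G1 X118.76 Y105.61 F1712
M5
G0 X0.00 Y0.00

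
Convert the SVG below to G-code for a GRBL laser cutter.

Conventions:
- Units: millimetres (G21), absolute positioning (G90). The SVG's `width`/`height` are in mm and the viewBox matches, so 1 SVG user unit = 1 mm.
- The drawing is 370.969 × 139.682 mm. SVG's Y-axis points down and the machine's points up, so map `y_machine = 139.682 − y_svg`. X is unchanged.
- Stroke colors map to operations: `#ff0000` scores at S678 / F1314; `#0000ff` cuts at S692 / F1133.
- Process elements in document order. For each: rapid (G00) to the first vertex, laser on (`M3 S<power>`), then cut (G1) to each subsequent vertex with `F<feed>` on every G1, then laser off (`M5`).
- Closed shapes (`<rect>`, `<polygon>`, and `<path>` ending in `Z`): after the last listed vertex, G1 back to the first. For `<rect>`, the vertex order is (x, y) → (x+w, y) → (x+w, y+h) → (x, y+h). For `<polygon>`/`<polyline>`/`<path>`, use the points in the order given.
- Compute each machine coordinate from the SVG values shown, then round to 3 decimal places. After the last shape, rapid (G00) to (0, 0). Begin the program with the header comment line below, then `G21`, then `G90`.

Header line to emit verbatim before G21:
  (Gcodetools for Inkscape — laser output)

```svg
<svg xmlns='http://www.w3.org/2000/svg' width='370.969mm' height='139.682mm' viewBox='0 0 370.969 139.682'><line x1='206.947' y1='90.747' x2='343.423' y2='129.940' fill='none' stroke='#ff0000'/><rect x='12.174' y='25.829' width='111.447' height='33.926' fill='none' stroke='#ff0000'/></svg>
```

(Gcodetools for Inkscape — laser output)
G21
G90
G00 X206.947 Y48.935
M3 S678
G1 X343.423 Y9.742 F1314
M5
G00 X12.174 Y113.853
M3 S678
G1 X123.621 Y113.853 F1314
G1 X123.621 Y79.927 F1314
G1 X12.174 Y79.927 F1314
G1 X12.174 Y113.853 F1314
M5
G00 X0.000 Y0.000

Since the viewBox matches the mm dimensions, user units are millimetres directly. The only transform is the Y-flip y_m = 139.682 − y_svg.

Shape 1 is a line segment drawn with `<line>`. Its stroke #ff0000 means score at S678, F1314. After flipping Y the toolpath is (206.947,48.935) → (343.423,9.742).

Shape 2 is a rectangle drawn with `<rect>`. Its stroke #ff0000 means score at S678, F1314. After flipping Y the toolpath is (12.174,113.853) → (123.621,113.853) → (123.621,79.927) → (12.174,79.927) → (12.174,113.853), returning to the start.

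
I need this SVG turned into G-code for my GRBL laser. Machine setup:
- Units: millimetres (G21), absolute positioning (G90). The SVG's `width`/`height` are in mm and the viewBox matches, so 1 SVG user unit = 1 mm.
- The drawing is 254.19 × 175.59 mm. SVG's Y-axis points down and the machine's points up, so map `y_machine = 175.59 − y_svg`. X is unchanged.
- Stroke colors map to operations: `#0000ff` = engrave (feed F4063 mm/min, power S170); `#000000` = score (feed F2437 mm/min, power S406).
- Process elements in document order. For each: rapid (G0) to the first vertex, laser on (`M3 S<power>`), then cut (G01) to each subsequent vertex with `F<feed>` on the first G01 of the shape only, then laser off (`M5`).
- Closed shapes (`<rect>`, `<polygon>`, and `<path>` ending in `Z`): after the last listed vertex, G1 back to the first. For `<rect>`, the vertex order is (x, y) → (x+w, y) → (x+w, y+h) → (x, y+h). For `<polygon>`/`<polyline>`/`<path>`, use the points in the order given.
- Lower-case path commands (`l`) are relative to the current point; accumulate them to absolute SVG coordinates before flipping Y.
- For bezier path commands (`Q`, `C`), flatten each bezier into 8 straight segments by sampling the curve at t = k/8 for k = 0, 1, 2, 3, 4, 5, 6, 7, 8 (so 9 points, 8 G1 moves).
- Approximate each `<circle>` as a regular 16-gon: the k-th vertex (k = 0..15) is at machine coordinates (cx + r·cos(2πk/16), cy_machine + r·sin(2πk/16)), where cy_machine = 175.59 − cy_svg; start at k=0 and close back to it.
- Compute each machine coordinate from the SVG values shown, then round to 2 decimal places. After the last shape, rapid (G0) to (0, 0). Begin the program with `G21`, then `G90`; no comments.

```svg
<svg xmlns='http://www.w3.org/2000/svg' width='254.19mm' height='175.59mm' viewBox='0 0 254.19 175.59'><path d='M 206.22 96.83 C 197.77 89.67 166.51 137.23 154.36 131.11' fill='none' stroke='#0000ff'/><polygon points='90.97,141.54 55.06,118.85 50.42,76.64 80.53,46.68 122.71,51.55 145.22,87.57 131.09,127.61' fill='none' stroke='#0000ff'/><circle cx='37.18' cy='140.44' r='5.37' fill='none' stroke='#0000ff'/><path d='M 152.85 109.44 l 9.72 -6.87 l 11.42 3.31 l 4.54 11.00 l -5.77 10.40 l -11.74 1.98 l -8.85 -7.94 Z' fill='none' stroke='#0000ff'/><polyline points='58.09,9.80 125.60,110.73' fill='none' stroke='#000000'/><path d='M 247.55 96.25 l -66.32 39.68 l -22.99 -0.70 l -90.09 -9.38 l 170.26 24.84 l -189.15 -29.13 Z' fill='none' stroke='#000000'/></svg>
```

1 u = 1 mm; y_m = 175.59 − y.

[1] `<path>` cubic bezier, #0000ff→engrave S170 F4063: (206.22,78.76) → (202.06,79.09) → (196.26,75.56) → (189.30,69.45) → (181.68,62.01) → (173.88,54.52) → (166.40,48.26) → (159.73,44.49) → (154.36,44.48)

[2] `<polygon>` regular polygon, #0000ff→engrave S170 F4063: (90.97,34.05) → (55.06,56.74) → (50.42,98.95) → (80.53,128.91) → (122.71,124.04) → (145.22,88.02) → (131.09,47.98) → (90.97,34.05) (closed)

[3] `<circle>` circle, #0000ff→engrave S170 F4063: (42.55,35.15) → (42.14,37.21) → (40.98,38.95) → (39.24,40.11) → (37.18,40.52) → (35.12,40.11) → (33.38,38.95) → (32.22,37.21) → (31.81,35.15) → (32.22,33.09) → (33.38,31.35) → (35.12,30.19) → (37.18,29.78) → (39.24,30.19) → (40.98,31.35) → (42.14,33.09) → (42.55,35.15) (closed)

[4] `<path>` regular polygon, #0000ff→engrave S170 F4063: (152.85,66.15) → (162.57,73.02) → (173.99,69.71) → (178.53,58.71) → (172.76,48.31) → (161.02,46.33) → (152.17,54.27) → (152.85,66.15) (closed)

[5] `<polyline>` line segment, #000000→score S406 F2437: (58.09,165.79) → (125.60,64.86)

[6] `<path>` closed polygon, #000000→score S406 F2437: (247.55,79.34) → (181.23,39.66) → (158.24,40.36) → (68.15,49.74) → (238.41,24.90) → (49.26,54.03) → (247.55,79.34) (closed)

G21
G90
G0 X206.22 Y78.76
M3 S170
G01 X202.06 Y79.09 F4063
G01 X196.26 Y75.56
G01 X189.30 Y69.45
G01 X181.68 Y62.01
G01 X173.88 Y54.52
G01 X166.40 Y48.26
G01 X159.73 Y44.49
G01 X154.36 Y44.48
M5
G0 X90.97 Y34.05
M3 S170
G01 X55.06 Y56.74 F4063
G01 X50.42 Y98.95
G01 X80.53 Y128.91
G01 X122.71 Y124.04
G01 X145.22 Y88.02
G01 X131.09 Y47.98
G01 X90.97 Y34.05
M5
G0 X42.55 Y35.15
M3 S170
G01 X42.14 Y37.21 F4063
G01 X40.98 Y38.95
G01 X39.24 Y40.11
G01 X37.18 Y40.52
G01 X35.12 Y40.11
G01 X33.38 Y38.95
G01 X32.22 Y37.21
G01 X31.81 Y35.15
G01 X32.22 Y33.09
G01 X33.38 Y31.35
G01 X35.12 Y30.19
G01 X37.18 Y29.78
G01 X39.24 Y30.19
G01 X40.98 Y31.35
G01 X42.14 Y33.09
G01 X42.55 Y35.15
M5
G0 X152.85 Y66.15
M3 S170
G01 X162.57 Y73.02 F4063
G01 X173.99 Y69.71
G01 X178.53 Y58.71
G01 X172.76 Y48.31
G01 X161.02 Y46.33
G01 X152.17 Y54.27
G01 X152.85 Y66.15
M5
G0 X58.09 Y165.79
M3 S406
G01 X125.60 Y64.86 F2437
M5
G0 X247.55 Y79.34
M3 S406
G01 X181.23 Y39.66 F2437
G01 X158.24 Y40.36
G01 X68.15 Y49.74
G01 X238.41 Y24.90
G01 X49.26 Y54.03
G01 X247.55 Y79.34
M5
G0 X0.00 Y0.00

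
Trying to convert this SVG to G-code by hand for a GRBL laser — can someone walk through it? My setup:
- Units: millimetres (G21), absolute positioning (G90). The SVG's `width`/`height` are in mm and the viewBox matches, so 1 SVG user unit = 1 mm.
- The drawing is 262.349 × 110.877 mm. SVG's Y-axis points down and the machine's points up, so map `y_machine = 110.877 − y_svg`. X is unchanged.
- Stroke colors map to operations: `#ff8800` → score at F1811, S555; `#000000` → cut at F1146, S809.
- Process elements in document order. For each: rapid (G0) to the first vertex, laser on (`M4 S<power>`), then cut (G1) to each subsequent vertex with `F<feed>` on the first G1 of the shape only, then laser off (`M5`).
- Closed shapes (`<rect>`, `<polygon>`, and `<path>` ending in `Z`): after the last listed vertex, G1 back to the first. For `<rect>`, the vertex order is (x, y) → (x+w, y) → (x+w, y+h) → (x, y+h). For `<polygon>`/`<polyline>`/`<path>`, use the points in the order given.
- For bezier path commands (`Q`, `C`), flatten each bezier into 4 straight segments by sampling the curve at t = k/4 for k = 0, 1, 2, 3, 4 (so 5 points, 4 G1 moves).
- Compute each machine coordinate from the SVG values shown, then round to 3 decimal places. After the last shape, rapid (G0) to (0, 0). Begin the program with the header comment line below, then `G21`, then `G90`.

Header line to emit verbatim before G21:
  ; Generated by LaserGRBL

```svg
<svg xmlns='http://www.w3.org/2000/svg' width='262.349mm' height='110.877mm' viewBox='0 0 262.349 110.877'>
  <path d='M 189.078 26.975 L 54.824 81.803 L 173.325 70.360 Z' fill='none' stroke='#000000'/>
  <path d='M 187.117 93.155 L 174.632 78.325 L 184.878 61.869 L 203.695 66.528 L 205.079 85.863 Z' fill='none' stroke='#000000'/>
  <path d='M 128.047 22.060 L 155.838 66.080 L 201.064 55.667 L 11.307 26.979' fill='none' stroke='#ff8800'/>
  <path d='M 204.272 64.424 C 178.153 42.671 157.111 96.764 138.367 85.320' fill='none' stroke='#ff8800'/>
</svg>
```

1 u = 1 mm; y_m = 110.877 − y.

[1] `<path>` closed polygon, #000000→cut S809 F1146: (189.078,83.902) → (54.824,29.074) → (173.325,40.517) → (189.078,83.902) (closed)

[2] `<path>` regular polygon, #000000→cut S809 F1146: (187.117,17.722) → (174.632,32.552) → (184.878,49.008) → (203.695,44.349) → (205.079,25.014) → (187.117,17.722) (closed)

[3] `<path>` open polyline, #ff8800→score S555 F1811: (128.047,88.817) → (155.838,44.797) → (201.064,55.210) → (11.307,83.898)

[4] `<path>` cubic bezier, #ff8800→score S555 F1811: (204.272,46.453) → (185.591,50.756) → (168.554,39.871) → (152.899,27.053) → (138.367,25.557)

; Generated by LaserGRBL
G21
G90
G0 X189.078 Y83.902
M4 S809
G1 X54.824 Y29.074 F1146
G1 X173.325 Y40.517
G1 X189.078 Y83.902
M5
G0 X187.117 Y17.722
M4 S809
G1 X174.632 Y32.552 F1146
G1 X184.878 Y49.008
G1 X203.695 Y44.349
G1 X205.079 Y25.014
G1 X187.117 Y17.722
M5
G0 X128.047 Y88.817
M4 S555
G1 X155.838 Y44.797 F1811
G1 X201.064 Y55.210
G1 X11.307 Y83.898
M5
G0 X204.272 Y46.453
M4 S555
G1 X185.591 Y50.756 F1811
G1 X168.554 Y39.871
G1 X152.899 Y27.053
G1 X138.367 Y25.557
M5
G0 X0.000 Y0.000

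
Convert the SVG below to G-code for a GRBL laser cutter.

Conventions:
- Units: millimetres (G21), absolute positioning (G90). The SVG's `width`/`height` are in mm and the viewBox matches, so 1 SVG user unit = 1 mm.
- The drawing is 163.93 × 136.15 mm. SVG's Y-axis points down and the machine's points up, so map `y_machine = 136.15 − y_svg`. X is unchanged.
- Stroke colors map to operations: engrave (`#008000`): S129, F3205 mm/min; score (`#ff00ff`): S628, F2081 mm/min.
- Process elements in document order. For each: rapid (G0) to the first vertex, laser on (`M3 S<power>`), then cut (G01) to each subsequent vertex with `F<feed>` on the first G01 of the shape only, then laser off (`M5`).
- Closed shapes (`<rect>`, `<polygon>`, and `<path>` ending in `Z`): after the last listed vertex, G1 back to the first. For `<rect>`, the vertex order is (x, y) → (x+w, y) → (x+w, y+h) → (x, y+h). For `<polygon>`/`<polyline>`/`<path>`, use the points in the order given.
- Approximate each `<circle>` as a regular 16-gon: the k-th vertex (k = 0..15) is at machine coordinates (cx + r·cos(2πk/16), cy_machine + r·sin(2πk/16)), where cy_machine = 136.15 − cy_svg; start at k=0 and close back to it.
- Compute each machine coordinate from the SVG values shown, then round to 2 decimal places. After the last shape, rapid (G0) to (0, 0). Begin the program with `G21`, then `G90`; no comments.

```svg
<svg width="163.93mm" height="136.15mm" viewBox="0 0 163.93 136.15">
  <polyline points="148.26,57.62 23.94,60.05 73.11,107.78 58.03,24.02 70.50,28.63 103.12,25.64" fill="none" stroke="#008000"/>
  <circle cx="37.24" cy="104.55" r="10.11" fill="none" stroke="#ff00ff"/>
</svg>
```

Since the viewBox matches the mm dimensions, user units are millimetres directly. The only transform is the Y-flip y_m = 136.15 − y_svg.

Shape 1 is a open polyline drawn with `<polyline>`. Its stroke #008000 means engrave at S129, F3205. After flipping Y the toolpath is (148.26,78.53) → (23.94,76.10) → (73.11,28.37) → (58.03,112.13) → (70.50,107.52) → (103.12,110.51).

Shape 2 is a circle drawn with `<circle>`. Its stroke #ff00ff means score at S628, F2081. After flipping Y the toolpath is (47.35,31.60) → (46.58,35.47) → (44.39,38.75) → (41.11,40.94) → (37.24,41.71) → (33.37,40.94) → (30.09,38.75) → (27.90,35.47) → (27.13,31.60) → (27.90,27.73) → (30.09,24.45) → (33.37,22.26) → (37.24,21.49) → (41.11,22.26) → (44.39,24.45) → (46.58,27.73) → (47.35,31.60), returning to the start.

G21
G90
G0 X148.26 Y78.53
M3 S129
G01 X23.94 Y76.10 F3205
G01 X73.11 Y28.37
G01 X58.03 Y112.13
G01 X70.50 Y107.52
G01 X103.12 Y110.51
M5
G0 X47.35 Y31.60
M3 S628
G01 X46.58 Y35.47 F2081
G01 X44.39 Y38.75
G01 X41.11 Y40.94
G01 X37.24 Y41.71
G01 X33.37 Y40.94
G01 X30.09 Y38.75
G01 X27.90 Y35.47
G01 X27.13 Y31.60
G01 X27.90 Y27.73
G01 X30.09 Y24.45
G01 X33.37 Y22.26
G01 X37.24 Y21.49
G01 X41.11 Y22.26
G01 X44.39 Y24.45
G01 X46.58 Y27.73
G01 X47.35 Y31.60
M5
G0 X0.00 Y0.00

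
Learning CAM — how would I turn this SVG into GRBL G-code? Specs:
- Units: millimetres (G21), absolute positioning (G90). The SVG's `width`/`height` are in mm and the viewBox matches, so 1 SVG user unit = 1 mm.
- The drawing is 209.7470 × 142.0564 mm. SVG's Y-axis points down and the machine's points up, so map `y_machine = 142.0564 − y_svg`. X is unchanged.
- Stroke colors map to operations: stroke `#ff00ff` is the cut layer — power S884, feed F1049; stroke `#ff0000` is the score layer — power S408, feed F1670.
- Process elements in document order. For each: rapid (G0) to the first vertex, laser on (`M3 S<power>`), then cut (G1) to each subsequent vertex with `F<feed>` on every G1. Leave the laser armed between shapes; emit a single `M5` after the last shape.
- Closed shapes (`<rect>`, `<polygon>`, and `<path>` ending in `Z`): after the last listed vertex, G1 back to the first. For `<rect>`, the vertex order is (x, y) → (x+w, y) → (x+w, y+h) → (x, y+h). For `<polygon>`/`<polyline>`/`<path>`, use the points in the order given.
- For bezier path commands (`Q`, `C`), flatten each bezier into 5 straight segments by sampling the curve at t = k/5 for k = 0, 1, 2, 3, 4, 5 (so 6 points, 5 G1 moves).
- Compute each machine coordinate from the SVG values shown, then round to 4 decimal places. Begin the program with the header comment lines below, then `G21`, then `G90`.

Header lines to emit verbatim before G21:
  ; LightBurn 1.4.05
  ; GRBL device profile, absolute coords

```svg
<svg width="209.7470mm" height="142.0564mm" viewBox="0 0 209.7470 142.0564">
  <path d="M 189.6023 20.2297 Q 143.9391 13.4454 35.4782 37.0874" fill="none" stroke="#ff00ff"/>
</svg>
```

Since the viewBox matches the mm dimensions, user units are millimetres directly. The only transform is the Y-flip y_m = 142.0564 − y_svg.

Shape 1 is a quadratic bezier drawn with `<path>`. Its stroke #ff00ff means cut at S884, F1049. After flipping Y the toolpath is (189.6023,121.8267) → (168.8251,123.3234) → (143.0241,122.3859) → (112.1993,119.0144) → (76.3507,113.2087) → (35.4782,104.9690).

; LightBurn 1.4.05
; GRBL device profile, absolute coords
G21
G90
G0 X189.6023 Y121.8267
M3 S884
G1 X168.8251 Y123.3234 F1049
G1 X143.0241 Y122.3859 F1049
G1 X112.1993 Y119.0144 F1049
G1 X76.3507 Y113.2087 F1049
G1 X35.4782 Y104.9690 F1049
M5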